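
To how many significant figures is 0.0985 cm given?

3

0.0985: leading zeros are not significant.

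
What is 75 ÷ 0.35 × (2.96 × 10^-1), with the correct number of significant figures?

63

75 ÷ 0.35 × (2.96 × 10^-1) = 63.4285714286…
Multiplication/division keeps the fewest significant figures: 75 → 2 s.f., 0.35 → 2 s.f., 2.96 × 10^-1 → 3 s.f.; limit is 2.
Rounded to 2 significant figures: 63.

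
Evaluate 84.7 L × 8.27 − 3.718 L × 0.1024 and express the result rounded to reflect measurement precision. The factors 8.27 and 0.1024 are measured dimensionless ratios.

84.7 × 8.27 = 700.469 → 7.00 × 10² L (3 s.f., last digit at the 10^0 place).
3.718 × 0.1024 = 0.3807232 → 0.3807 L (4 s.f., last digit at the 10^-4 place).
Difference: 700.0882768 L; keep the coarser place, 10^0.
Result: 700. L.

700. L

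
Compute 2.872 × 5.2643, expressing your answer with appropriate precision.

2.872 × 5.2643 = 15.1190696
Multiplication/division keeps the fewest significant figures: 2.872 → 4 s.f., 5.2643 → 5 s.f.; limit is 4.
Rounded to 4 significant figures: 15.12.

15.12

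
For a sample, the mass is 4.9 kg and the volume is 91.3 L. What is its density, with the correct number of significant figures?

density = 4.9 kg ÷ 91.3 L = 0.0536692223439… kg/L.
4.9 has 2 significant figures; 91.3 has 3.
Division/multiplication keeps the fewest: 2 significant figures.
Rounded: 0.054 kg/L.

0.054 kg/L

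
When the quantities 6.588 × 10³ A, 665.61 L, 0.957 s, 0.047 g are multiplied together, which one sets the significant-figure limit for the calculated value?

6.588 × 10³ A → 4 s.f.; 665.61 L → 5 s.f.; 0.957 s → 3 s.f.; 0.047 g → 2 s.f.
The fewest is 2 significant figures, from 0.047 g.

0.047 g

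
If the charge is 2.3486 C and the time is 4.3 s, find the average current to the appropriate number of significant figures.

0.55 A

average current = 2.3486 C ÷ 4.3 s = 0.546186046512… A.
2.3486 has 5 significant figures; 4.3 has 2.
Division/multiplication keeps the fewest: 2 significant figures.
Rounded: 0.55 A.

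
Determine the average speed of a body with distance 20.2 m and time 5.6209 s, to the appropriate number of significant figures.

average speed = 20.2 m ÷ 5.6209 s = 3.59373054137… m/s.
20.2 has 3 significant figures; 5.6209 has 5.
Division/multiplication keeps the fewest: 3 significant figures.
Rounded: 3.59 m/s.

3.59 m/s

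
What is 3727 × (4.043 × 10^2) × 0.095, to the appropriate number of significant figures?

3727 × (4.043 × 10^2) × 0.095 = 143148.4795
Multiplication/division keeps the fewest significant figures: 3727 → 4 s.f., 4.043 × 10^2 → 4 s.f., 0.095 → 2 s.f.; limit is 2.
Rounded to 2 significant figures: 1.4 × 10^5.

1.4 × 10^5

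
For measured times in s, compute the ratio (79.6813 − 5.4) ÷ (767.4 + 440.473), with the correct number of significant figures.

79.6813 − 5.4 = 74.2813, limited to 1 d.p. → 3 s.f.; 767.4 + 440.473 = 1207.873, limited to 1 d.p. → 5 s.f.
Carrying full precision, 74.2813 ÷ 1207.873 = 0.0614976077783…; keep min(3, 5) = 3 s.f.
Rounded to 3 significant figures: 0.0615.

0.0615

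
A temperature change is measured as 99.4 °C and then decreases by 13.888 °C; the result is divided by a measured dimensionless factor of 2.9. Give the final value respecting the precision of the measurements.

99.4 °C − 13.888 °C = 85.512 °C; the difference is limited to 1 decimal place (3 s.f.).
Carrying full precision, 85.512 ÷ 2.9 = 29.4868965517… °C; 2.9 has 2 s.f., so the result keeps min(3, 2) = 2 s.f.
Rounded to 2 significant figures: 29 °C.

29 °C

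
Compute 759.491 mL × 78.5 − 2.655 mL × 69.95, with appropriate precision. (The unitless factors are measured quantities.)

5.94 × 10^4 mL

759.491 × 78.5 = 59620.0435 → 5.96 × 10^4 mL (3 s.f., last digit at the 10^2 place).
2.655 × 69.95 = 185.71725 → 185.7 mL (4 s.f., last digit at the 10^-1 place).
Difference: 59434.32625 mL; keep the coarser place, 10^2.
Result: 5.94 × 10^4 mL.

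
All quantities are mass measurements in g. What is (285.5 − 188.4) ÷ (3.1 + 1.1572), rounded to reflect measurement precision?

285.5 − 188.4 = 97.1, limited to 1 d.p. → 3 s.f.; 3.1 + 1.1572 = 4.2572, limited to 1 d.p. → 2 s.f.
Carrying full precision, 97.1 ÷ 4.2572 = 22.8084186789…; keep min(3, 2) = 2 s.f.
Rounded to 2 significant figures: 23.

23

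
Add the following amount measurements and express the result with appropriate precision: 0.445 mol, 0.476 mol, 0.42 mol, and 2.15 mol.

0.445 mol + 0.476 mol + 0.42 mol + 2.15 mol = 3.491 mol.
Addition/subtraction keeps the fewest decimal places: 0.445 → 3 decimal places, 0.476 → 3 decimal places, 0.42 → 2 decimal places, 2.15 → 2 decimal places; limit is 2.
Rounded to 2 decimal places: 3.49 mol.

3.49 mol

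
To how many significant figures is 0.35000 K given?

5

0.35000: leading zeros are not significant; trailing zeros after a decimal point are significant.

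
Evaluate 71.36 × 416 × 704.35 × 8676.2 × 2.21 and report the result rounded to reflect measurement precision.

4.01 × 10¹¹

71.36 × 416 × 704.35 × 8676.2 × 2.21 = 4.00920736268 × 10^11…
Multiplication/division keeps the fewest significant figures: 71.36 → 4 s.f., 416 → 3 s.f., 704.35 → 5 s.f., 8676.2 → 5 s.f., 2.21 → 3 s.f.; limit is 3.
Rounded to 3 significant figures: 4.01 × 10¹¹.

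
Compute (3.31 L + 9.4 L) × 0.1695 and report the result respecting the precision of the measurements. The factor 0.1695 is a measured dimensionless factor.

3.31 L + 9.4 L = 12.71 L; the sum is limited to 1 decimal place (3 s.f.).
Carrying full precision, 12.71 × 0.1695 = 2.154345 L; 0.1695 has 4 s.f., so the result keeps min(3, 4) = 3 s.f.
Rounded to 3 significant figures: 2.15 L.

2.15 L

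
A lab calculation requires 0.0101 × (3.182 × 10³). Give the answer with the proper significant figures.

32.1

0.0101 × (3.182 × 10³) = 32.1382
Multiplication/division keeps the fewest significant figures: 0.0101 → 3 s.f., 3.182 × 10³ → 4 s.f.; limit is 3.
Rounded to 3 significant figures: 32.1.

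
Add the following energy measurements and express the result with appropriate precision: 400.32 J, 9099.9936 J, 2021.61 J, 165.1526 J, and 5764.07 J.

400.32 J + 9099.9936 J + 2021.61 J + 165.1526 J + 5764.07 J = 17451.1462 J.
Addition/subtraction keeps the fewest decimal places: 400.32 → 2 decimal places, 9099.9936 → 4 decimal places, 2021.61 → 2 decimal places, 165.1526 → 4 decimal places, 5764.07 → 2 decimal places; limit is 2.
Rounded to 2 decimal places: 17451.15 J.

17451.15 J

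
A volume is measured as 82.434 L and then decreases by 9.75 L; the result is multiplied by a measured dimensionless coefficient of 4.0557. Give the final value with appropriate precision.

294.8 L

82.434 L − 9.75 L = 72.684 L; the difference is limited to 2 decimal places (4 s.f.).
Carrying full precision, 72.684 × 4.0557 = 294.7844988 L; 4.0557 has 5 s.f., so the result keeps min(4, 5) = 4 s.f.
Rounded to 4 significant figures: 294.8 L.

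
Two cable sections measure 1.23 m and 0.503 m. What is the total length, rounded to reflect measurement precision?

1.23 m + 0.503 m = 1.733 m.
Addition/subtraction keeps the fewest decimal places: 1.23 → 2 decimal places, 0.503 → 3 decimal places; limit is 2.
Rounded to 2 decimal places: 1.73 m.

1.73 m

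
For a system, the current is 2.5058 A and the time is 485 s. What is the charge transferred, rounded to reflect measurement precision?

1.22 × 10^3 C

charge transferred = 2.5058 A × 485 s = 1215.313 C.
2.5058 has 5 significant figures; 485 has 3.
Division/multiplication keeps the fewest: 3 significant figures.
Rounded: 1.22 × 10^3 C.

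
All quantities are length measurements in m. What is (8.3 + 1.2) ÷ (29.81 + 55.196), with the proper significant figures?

8.3 + 1.2 = 9.5, limited to 1 d.p. → 2 s.f.; 29.81 + 55.196 = 85.006, limited to 2 d.p. → 4 s.f.
Carrying full precision, 9.5 ÷ 85.006 = 0.111756817166…; keep min(2, 4) = 2 s.f.
Rounded to 2 significant figures: 0.11.

0.11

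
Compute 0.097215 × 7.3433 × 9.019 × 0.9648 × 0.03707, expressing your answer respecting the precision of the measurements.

0.097215 × 7.3433 × 9.019 × 0.9648 × 0.03707 = 0.230272894122…
Multiplication/division keeps the fewest significant figures: 0.097215 → 5 s.f., 7.3433 → 5 s.f., 9.019 → 4 s.f., 0.9648 → 4 s.f., 0.03707 → 4 s.f.; limit is 4.
Rounded to 4 significant figures: 0.2303.

0.2303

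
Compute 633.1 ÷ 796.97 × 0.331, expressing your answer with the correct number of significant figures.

633.1 ÷ 796.97 × 0.331 = 0.262941014091…
Multiplication/division keeps the fewest significant figures: 633.1 → 4 s.f., 796.97 → 5 s.f., 0.331 → 3 s.f.; limit is 3.
Rounded to 3 significant figures: 0.263.

0.263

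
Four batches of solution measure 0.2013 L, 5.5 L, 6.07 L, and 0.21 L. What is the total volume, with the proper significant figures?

12.0 L

0.2013 L + 5.5 L + 6.07 L + 0.21 L = 11.9813 L.
Addition/subtraction keeps the fewest decimal places: 0.2013 → 4 decimal places, 5.5 → 1 decimal place, 6.07 → 2 decimal places, 0.21 → 2 decimal places; limit is 1.
Rounded to 1 decimal place: 12.0 L.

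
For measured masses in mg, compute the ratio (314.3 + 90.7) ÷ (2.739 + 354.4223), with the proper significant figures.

1.134

314.3 + 90.7 = 405.0, limited to 1 d.p. → 4 s.f.; 2.739 + 354.4223 = 357.1613, limited to 3 d.p. → 6 s.f.
Carrying full precision, 405.0 ÷ 357.1613 = 1.13394144326…; keep min(4, 6) = 4 s.f.
Rounded to 4 significant figures: 1.134.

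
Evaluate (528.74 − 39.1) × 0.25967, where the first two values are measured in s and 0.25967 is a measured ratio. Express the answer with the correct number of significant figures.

528.74 s − 39.1 s = 489.64 s; the difference is limited to 1 decimal place (4 s.f.).
Carrying full precision, 489.64 × 0.25967 = 127.1448188 s; 0.25967 has 5 s.f., so the result keeps min(4, 5) = 4 s.f.
Rounded to 4 significant figures: 1.271 × 10^2 s.

1.271 × 10^2 s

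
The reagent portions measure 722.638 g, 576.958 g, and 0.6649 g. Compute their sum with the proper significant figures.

1300.261 g

722.638 g + 576.958 g + 0.6649 g = 1300.2609 g.
Addition/subtraction keeps the fewest decimal places: 722.638 → 3 decimal places, 576.958 → 3 decimal places, 0.6649 → 4 decimal places; limit is 3.
Rounded to 3 decimal places: 1300.261 g.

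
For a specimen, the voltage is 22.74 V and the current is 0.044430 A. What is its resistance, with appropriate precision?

511.8 Ω

resistance = 22.74 V ÷ 0.044430 A = 511.816340311… Ω.
22.74 has 4 significant figures; 0.044430 has 5.
Division/multiplication keeps the fewest: 4 significant figures.
Rounded: 511.8 Ω.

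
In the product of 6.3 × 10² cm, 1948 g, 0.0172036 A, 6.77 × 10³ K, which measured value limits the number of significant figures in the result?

6.3 × 10² cm → 2 s.f.; 1948 g → 4 s.f.; 0.0172036 A → 6 s.f.; 6.77 × 10³ K → 3 s.f.
The fewest is 2 significant figures, from 6.3 × 10² cm.

6.3 × 10² cm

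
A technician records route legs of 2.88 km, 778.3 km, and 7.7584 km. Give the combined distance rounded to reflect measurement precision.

2.88 km + 778.3 km + 7.7584 km = 788.9384 km.
Addition/subtraction keeps the fewest decimal places: 2.88 → 2 decimal places, 778.3 → 1 decimal place, 7.7584 → 4 decimal places; limit is 1.
Rounded to 1 decimal place: 788.9 km.

788.9 km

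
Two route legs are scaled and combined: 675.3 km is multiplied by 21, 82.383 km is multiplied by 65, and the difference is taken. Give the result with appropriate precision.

675.3 × 21 = 14181.3 → 1.4 × 10⁴ km (2 s.f., last digit at the 10^3 place).
82.383 × 65 = 5354.895 → 5.4 × 10³ km (2 s.f., last digit at the 10^2 place).
Difference: 8826.405 km; keep the coarser place, 10^3.
Result: 9 × 10³ km.

9 × 10³ km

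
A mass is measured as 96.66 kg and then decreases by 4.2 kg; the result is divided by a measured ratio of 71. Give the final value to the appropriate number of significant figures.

1.3 kg

96.66 kg − 4.2 kg = 92.46 kg; the difference is limited to 1 decimal place (3 s.f.).
Carrying full precision, 92.46 ÷ 71 = 1.30225352113… kg; 71 has 2 s.f., so the result keeps min(3, 2) = 2 s.f.
Rounded to 2 significant figures: 1.3 kg.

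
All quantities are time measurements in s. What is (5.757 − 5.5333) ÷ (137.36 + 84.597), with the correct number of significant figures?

5.757 − 5.5333 = 0.2237, limited to 3 d.p. → 3 s.f.; 137.36 + 84.597 = 221.957, limited to 2 d.p. → 5 s.f.
Carrying full precision, 0.2237 ÷ 221.957 = 0.0010078528724…; keep min(3, 5) = 3 s.f.
Rounded to 3 significant figures: 0.00101.

0.00101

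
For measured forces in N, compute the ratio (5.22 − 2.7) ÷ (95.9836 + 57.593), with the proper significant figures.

1.6 × 10⁻²

5.22 − 2.7 = 2.52, limited to 1 d.p. → 2 s.f.; 95.9836 + 57.593 = 153.5766, limited to 3 d.p. → 6 s.f.
Carrying full precision, 2.52 ÷ 153.5766 = 0.0164087497705…; keep min(2, 6) = 2 s.f.
Rounded to 2 significant figures: 1.6 × 10⁻².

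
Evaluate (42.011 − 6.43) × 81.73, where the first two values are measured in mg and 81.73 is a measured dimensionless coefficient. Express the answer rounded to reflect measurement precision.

2908 mg

42.011 mg − 6.43 mg = 35.581 mg; the difference is limited to 2 decimal places (4 s.f.).
Carrying full precision, 35.581 × 81.73 = 2908.03513 mg; 81.73 has 4 s.f., so the result keeps min(4, 4) = 4 s.f.
Rounded to 4 significant figures: 2908 mg.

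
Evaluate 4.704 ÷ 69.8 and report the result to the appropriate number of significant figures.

4.704 ÷ 69.8 = 0.0673925501433…
Multiplication/division keeps the fewest significant figures: 4.704 → 4 s.f., 69.8 → 3 s.f.; limit is 3.
Rounded to 3 significant figures: 6.74 × 10^-2.

6.74 × 10^-2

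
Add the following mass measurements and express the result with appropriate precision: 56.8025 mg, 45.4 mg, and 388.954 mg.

491.2 mg

56.8025 mg + 45.4 mg + 388.954 mg = 491.1565 mg.
Addition/subtraction keeps the fewest decimal places: 56.8025 → 4 decimal places, 45.4 → 1 decimal place, 388.954 → 3 decimal places; limit is 1.
Rounded to 1 decimal place: 491.2 mg.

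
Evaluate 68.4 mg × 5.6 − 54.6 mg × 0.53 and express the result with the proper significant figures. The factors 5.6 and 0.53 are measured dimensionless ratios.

3.5 × 10^2 mg

68.4 × 5.6 = 383.04 → 3.8 × 10^2 mg (2 s.f., last digit at the 10^1 place).
54.6 × 0.53 = 28.938 → 29 mg (2 s.f., last digit at the 10^0 place).
Difference: 354.102 mg; keep the coarser place, 10^1.
Result: 3.5 × 10^2 mg.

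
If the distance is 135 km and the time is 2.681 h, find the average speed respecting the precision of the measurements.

50.4 km/h

average speed = 135 km ÷ 2.681 h = 50.3543453935… km/h.
135 has 3 significant figures; 2.681 has 4.
Division/multiplication keeps the fewest: 3 significant figures.
Rounded: 50.4 km/h.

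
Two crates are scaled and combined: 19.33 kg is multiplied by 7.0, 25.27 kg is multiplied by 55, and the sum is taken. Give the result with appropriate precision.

19.33 × 7.0 = 135.31 → 1.4 × 10^2 kg (2 s.f., last digit at the 10^1 place).
25.27 × 55 = 1389.85 → 1.4 × 10^3 kg (2 s.f., last digit at the 10^2 place).
Sum: 1525.16 kg; keep the coarser place, 10^2.
Result: 1.5 × 10^3 kg.

1.5 × 10^3 kg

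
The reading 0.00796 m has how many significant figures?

0.00796: leading zeros are not significant.

3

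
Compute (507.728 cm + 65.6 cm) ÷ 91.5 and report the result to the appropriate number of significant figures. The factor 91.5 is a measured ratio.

507.728 cm + 65.6 cm = 573.328 cm; the sum is limited to 1 decimal place (4 s.f.).
Carrying full precision, 573.328 ÷ 91.5 = 6.26587978142… cm; 91.5 has 3 s.f., so the result keeps min(4, 3) = 3 s.f.
Rounded to 3 significant figures: 6.27 cm.

6.27 cm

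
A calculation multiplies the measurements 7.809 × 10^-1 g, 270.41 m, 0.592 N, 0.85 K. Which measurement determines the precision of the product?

0.85 K

7.809 × 10^-1 g → 4 s.f.; 270.41 m → 5 s.f.; 0.592 N → 3 s.f.; 0.85 K → 2 s.f.
The fewest is 2 significant figures, from 0.85 K.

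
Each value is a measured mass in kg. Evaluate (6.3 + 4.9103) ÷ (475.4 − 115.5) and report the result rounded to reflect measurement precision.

0.0311

6.3 + 4.9103 = 11.2103, limited to 1 d.p. → 3 s.f.; 475.4 − 115.5 = 359.9, limited to 1 d.p. → 4 s.f.
Carrying full precision, 11.2103 ÷ 359.9 = 0.0311483745485…; keep min(3, 4) = 3 s.f.
Rounded to 3 significant figures: 0.0311.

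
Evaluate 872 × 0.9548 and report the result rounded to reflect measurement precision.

833

872 × 0.9548 = 832.5856
Multiplication/division keeps the fewest significant figures: 872 → 3 s.f., 0.9548 → 4 s.f.; limit is 3.
Rounded to 3 significant figures: 833.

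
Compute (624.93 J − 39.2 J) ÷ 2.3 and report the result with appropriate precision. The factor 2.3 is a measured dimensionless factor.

2.5 × 10² J

624.93 J − 39.2 J = 585.73 J; the difference is limited to 1 decimal place (4 s.f.).
Carrying full precision, 585.73 ÷ 2.3 = 254.665217391… J; 2.3 has 2 s.f., so the result keeps min(4, 2) = 2 s.f.
Rounded to 2 significant figures: 2.5 × 10² J.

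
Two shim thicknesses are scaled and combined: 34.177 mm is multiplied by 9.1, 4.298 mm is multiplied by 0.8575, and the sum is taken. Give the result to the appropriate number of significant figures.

34.177 × 9.1 = 311.0107 → 3.1 × 10^2 mm (2 s.f., last digit at the 10^1 place).
4.298 × 0.8575 = 3.685535 → 3.686 mm (4 s.f., last digit at the 10^-3 place).
Sum: 314.696235 mm; keep the coarser place, 10^1.
Result: 3.1 × 10^2 mm.

3.1 × 10^2 mm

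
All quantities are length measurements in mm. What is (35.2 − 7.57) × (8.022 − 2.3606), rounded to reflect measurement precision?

156 mm²

35.2 − 7.57 = 27.63, limited to 1 d.p. → 3 s.f.; 8.022 − 2.3606 = 5.6614, limited to 3 d.p. → 4 s.f.
Carrying full precision, 27.63 × 5.6614 = 156.424482; keep min(3, 4) = 3 s.f.
Rounded to 3 significant figures: 156 mm².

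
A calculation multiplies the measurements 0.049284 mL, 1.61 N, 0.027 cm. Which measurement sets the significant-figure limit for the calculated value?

0.027 cm

0.049284 mL → 5 s.f.; 1.61 N → 3 s.f.; 0.027 cm → 2 s.f.
The fewest is 2 significant figures, from 0.027 cm.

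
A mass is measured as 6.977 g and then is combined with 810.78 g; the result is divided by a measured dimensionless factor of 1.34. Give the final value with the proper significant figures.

6.10 × 10^2 g

6.977 g + 810.78 g = 817.757 g; the sum is limited to 2 decimal places (5 s.f.).
Carrying full precision, 817.757 ÷ 1.34 = 610.26641791… g; 1.34 has 3 s.f., so the result keeps min(5, 3) = 3 s.f.
Rounded to 3 significant figures: 6.10 × 10^2 g.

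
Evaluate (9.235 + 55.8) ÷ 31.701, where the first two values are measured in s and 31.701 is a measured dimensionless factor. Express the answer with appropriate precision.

9.235 s + 55.8 s = 65.035 s; the sum is limited to 1 decimal place (3 s.f.).
Carrying full precision, 65.035 ÷ 31.701 = 2.05151257058… s; 31.701 has 5 s.f., so the result keeps min(3, 5) = 3 s.f.
Rounded to 3 significant figures: 2.05 s.

2.05 s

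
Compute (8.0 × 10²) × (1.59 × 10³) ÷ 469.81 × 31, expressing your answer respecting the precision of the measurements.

(8.0 × 10²) × (1.59 × 10³) ÷ 469.81 × 31 = 83931.8022179…
Multiplication/division keeps the fewest significant figures: 8.0 × 10² → 2 s.f., 1.59 × 10³ → 3 s.f., 469.81 → 5 s.f., 31 → 2 s.f.; limit is 2.
Rounded to 2 significant figures: 8.4 × 10⁴.

8.4 × 10⁴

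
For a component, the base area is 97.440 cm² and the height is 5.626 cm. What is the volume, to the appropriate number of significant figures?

548.2 cm³

volume = 97.440 cm² × 5.626 cm = 548.19744 cm³.
97.440 has 5 significant figures; 5.626 has 4.
Division/multiplication keeps the fewest: 4 significant figures.
Rounded: 548.2 cm³.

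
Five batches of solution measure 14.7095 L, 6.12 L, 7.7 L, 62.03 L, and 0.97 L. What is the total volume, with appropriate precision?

14.7095 L + 6.12 L + 7.7 L + 62.03 L + 0.97 L = 91.5295 L.
Addition/subtraction keeps the fewest decimal places: 14.7095 → 4 decimal places, 6.12 → 2 decimal places, 7.7 → 1 decimal place, 62.03 → 2 decimal places, 0.97 → 2 decimal places; limit is 1.
Rounded to 1 decimal place: 91.5 L.

91.5 L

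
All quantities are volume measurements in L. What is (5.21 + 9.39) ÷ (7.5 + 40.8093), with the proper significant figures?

5.21 + 9.39 = 14.60, limited to 2 d.p. → 4 s.f.; 7.5 + 40.8093 = 48.3093, limited to 1 d.p. → 3 s.f.
Carrying full precision, 14.60 ÷ 48.3093 = 0.30221924143…; keep min(4, 3) = 3 s.f.
Rounded to 3 significant figures: 3.02 × 10⁻¹.

3.02 × 10⁻¹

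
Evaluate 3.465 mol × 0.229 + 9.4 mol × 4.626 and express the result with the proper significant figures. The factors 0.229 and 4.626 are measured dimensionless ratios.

3.465 × 0.229 = 0.793485 → 7.93 × 10^-1 mol (3 s.f., last digit at the 10^-3 place).
9.4 × 4.626 = 43.4844 → 43 mol (2 s.f., last digit at the 10^0 place).
Sum: 44.277885 mol; keep the coarser place, 10^0.
Result: 44 mol.

44 mol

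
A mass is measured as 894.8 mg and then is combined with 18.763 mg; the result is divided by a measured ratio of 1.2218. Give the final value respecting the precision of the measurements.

894.8 mg + 18.763 mg = 913.563 mg; the sum is limited to 1 decimal place (4 s.f.).
Carrying full precision, 913.563 ÷ 1.2218 = 747.71893927… mg; 1.2218 has 5 s.f., so the result keeps min(4, 5) = 4 s.f.
Rounded to 4 significant figures: 747.7 mg.

747.7 mg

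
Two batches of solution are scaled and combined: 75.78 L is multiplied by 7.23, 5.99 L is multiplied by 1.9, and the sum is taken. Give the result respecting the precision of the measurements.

75.78 × 7.23 = 547.8894 → 548 L (3 s.f., last digit at the 10^0 place).
5.99 × 1.9 = 11.381 → 11 L (2 s.f., last digit at the 10^0 place).
Sum: 559.2704 L; keep the coarser place, 10^0.
Result: 559 L.

559 L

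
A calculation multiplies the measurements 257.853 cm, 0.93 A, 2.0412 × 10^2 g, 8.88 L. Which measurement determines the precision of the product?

0.93 A

257.853 cm → 6 s.f.; 0.93 A → 2 s.f.; 2.0412 × 10^2 g → 5 s.f.; 8.88 L → 3 s.f.
The fewest is 2 significant figures, from 0.93 A.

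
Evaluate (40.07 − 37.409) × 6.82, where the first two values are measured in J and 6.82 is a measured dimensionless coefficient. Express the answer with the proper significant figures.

40.07 J − 37.409 J = 2.661 J; the difference is limited to 2 decimal places (3 s.f.).
Carrying full precision, 2.661 × 6.82 = 18.14802 J; 6.82 has 3 s.f., so the result keeps min(3, 3) = 3 s.f.
Rounded to 3 significant figures: 18.1 J.

18.1 J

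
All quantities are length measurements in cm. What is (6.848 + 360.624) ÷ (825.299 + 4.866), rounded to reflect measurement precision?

6.848 + 360.624 = 367.472, limited to 3 d.p. → 6 s.f.; 825.299 + 4.866 = 830.165, limited to 3 d.p. → 6 s.f.
Carrying full precision, 367.472 ÷ 830.165 = 0.442649352839…; keep min(6, 6) = 6 s.f.
Rounded to 6 significant figures: 0.442649.

0.442649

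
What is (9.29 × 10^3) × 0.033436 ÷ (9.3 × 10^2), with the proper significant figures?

0.33

(9.29 × 10^3) × 0.033436 ÷ (9.3 × 10^2) = 0.334000473118…
Multiplication/division keeps the fewest significant figures: 9.29 × 10^3 → 3 s.f., 0.033436 → 5 s.f., 9.3 × 10^2 → 2 s.f.; limit is 2.
Rounded to 2 significant figures: 0.33.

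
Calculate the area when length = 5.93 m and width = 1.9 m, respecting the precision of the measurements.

area = 5.93 m × 1.9 m = 11.267 m².
5.93 has 3 significant figures; 1.9 has 2.
Division/multiplication keeps the fewest: 2 significant figures.
Rounded: 11 m².

11 m²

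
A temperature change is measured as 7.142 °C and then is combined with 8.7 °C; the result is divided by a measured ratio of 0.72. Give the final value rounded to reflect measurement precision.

22 °C

7.142 °C + 8.7 °C = 15.842 °C; the sum is limited to 1 decimal place (3 s.f.).
Carrying full precision, 15.842 ÷ 0.72 = 22.0027777778… °C; 0.72 has 2 s.f., so the result keeps min(3, 2) = 2 s.f.
Rounded to 2 significant figures: 22 °C.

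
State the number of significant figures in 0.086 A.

0.086: leading zeros are not significant.

2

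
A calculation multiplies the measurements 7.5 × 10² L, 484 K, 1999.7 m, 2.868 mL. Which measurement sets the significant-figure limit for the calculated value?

7.5 × 10² L → 2 s.f.; 484 K → 3 s.f.; 1999.7 m → 5 s.f.; 2.868 mL → 4 s.f.
The fewest is 2 significant figures, from 7.5 × 10² L.

7.5 × 10² L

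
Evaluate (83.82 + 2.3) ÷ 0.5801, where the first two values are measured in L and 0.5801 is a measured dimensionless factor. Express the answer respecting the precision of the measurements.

148 L

83.82 L + 2.3 L = 86.12 L; the sum is limited to 1 decimal place (3 s.f.).
Carrying full precision, 86.12 ÷ 0.5801 = 148.457162558… L; 0.5801 has 4 s.f., so the result keeps min(3, 4) = 3 s.f.
Rounded to 3 significant figures: 148 L.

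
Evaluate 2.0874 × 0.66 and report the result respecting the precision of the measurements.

2.0874 × 0.66 = 1.377684
Multiplication/division keeps the fewest significant figures: 2.0874 → 5 s.f., 0.66 → 2 s.f.; limit is 2.
Rounded to 2 significant figures: 1.4.

1.4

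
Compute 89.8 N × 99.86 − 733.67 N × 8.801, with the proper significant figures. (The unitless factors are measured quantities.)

2.51 × 10^3 N

89.8 × 99.86 = 8967.428 → 8.97 × 10^3 N (3 s.f., last digit at the 10^1 place).
733.67 × 8.801 = 6457.02967 → 6.457 × 10^3 N (4 s.f., last digit at the 10^0 place).
Difference: 2510.39833 N; keep the coarser place, 10^1.
Result: 2.51 × 10^3 N.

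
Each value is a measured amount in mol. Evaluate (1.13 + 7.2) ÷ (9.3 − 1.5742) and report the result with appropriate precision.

1.1

1.13 + 7.2 = 8.33, limited to 1 d.p. → 2 s.f.; 9.3 − 1.5742 = 7.7258, limited to 1 d.p. → 2 s.f.
Carrying full precision, 8.33 ÷ 7.7258 = 1.07820549328…; keep min(2, 2) = 2 s.f.
Rounded to 2 significant figures: 1.1.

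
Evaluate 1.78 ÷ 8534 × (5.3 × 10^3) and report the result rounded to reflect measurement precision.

1.1

1.78 ÷ 8534 × (5.3 × 10^3) = 1.1054605109…
Multiplication/division keeps the fewest significant figures: 1.78 → 3 s.f., 8534 → 4 s.f., 5.3 × 10^3 → 2 s.f.; limit is 2.
Rounded to 2 significant figures: 1.1.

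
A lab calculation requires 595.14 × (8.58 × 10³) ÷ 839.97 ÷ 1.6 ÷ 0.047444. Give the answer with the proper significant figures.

8.0 × 10⁴

595.14 × (8.58 × 10³) ÷ 839.97 ÷ 1.6 ÷ 0.047444 = 80083.1916628…
Multiplication/division keeps the fewest significant figures: 595.14 → 5 s.f., 8.58 × 10³ → 3 s.f., 839.97 → 5 s.f., 1.6 → 2 s.f., 0.047444 → 5 s.f.; limit is 2.
Rounded to 2 significant figures: 8.0 × 10⁴.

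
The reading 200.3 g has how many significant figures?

4

200.3: zeros between nonzero digits are significant.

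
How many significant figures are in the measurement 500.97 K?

500.97: zeros between nonzero digits are significant.

5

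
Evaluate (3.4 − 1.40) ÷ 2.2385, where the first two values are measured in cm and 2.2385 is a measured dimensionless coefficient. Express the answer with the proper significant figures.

3.4 cm − 1.40 cm = 2.00 cm; the difference is limited to 1 decimal place (2 s.f.).
Carrying full precision, 2.00 ÷ 2.2385 = 0.89345543891… cm; 2.2385 has 5 s.f., so the result keeps min(2, 5) = 2 s.f.
Rounded to 2 significant figures: 0.89 cm.

0.89 cm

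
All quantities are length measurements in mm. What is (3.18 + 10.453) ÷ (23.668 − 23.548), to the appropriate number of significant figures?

114

3.18 + 10.453 = 13.633, limited to 2 d.p. → 4 s.f.; 23.668 − 23.548 = 0.120, limited to 3 d.p. → 3 s.f.
Carrying full precision, 13.633 ÷ 0.120 = 113.608333333…; keep min(4, 3) = 3 s.f.
Rounded to 3 significant figures: 114.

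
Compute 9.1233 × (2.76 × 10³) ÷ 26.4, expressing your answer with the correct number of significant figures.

9.1233 × (2.76 × 10³) ÷ 26.4 = 953.799545455…
Multiplication/division keeps the fewest significant figures: 9.1233 → 5 s.f., 2.76 × 10³ → 3 s.f., 26.4 → 3 s.f.; limit is 3.
Rounded to 3 significant figures: 954.

954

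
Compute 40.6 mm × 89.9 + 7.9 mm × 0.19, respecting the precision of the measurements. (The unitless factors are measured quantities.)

3.65 × 10^3 mm

40.6 × 89.9 = 3649.94 → 3.65 × 10^3 mm (3 s.f., last digit at the 10^1 place).
7.9 × 0.19 = 1.501 → 1.5 mm (2 s.f., last digit at the 10^-1 place).
Sum: 3651.441 mm; keep the coarser place, 10^1.
Result: 3.65 × 10^3 mm.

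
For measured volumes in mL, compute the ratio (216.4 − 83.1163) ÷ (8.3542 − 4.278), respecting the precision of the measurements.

32.70

216.4 − 83.1163 = 133.2837, limited to 1 d.p. → 4 s.f.; 8.3542 − 4.278 = 4.0762, limited to 3 d.p. → 4 s.f.
Carrying full precision, 133.2837 ÷ 4.0762 = 32.6980275747…; keep min(4, 4) = 4 s.f.
Rounded to 4 significant figures: 32.70.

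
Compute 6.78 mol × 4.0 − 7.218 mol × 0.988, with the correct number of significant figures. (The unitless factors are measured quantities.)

6.78 × 4.0 = 27.12 → 27 mol (2 s.f., last digit at the 10^0 place).
7.218 × 0.988 = 7.131384 → 7.13 mol (3 s.f., last digit at the 10^-2 place).
Difference: 19.988616 mol; keep the coarser place, 10^0.
Result: 2.0 × 10¹ mol.

2.0 × 10¹ mol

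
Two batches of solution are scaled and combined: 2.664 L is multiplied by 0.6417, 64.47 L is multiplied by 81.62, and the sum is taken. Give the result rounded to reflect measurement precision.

2.664 × 0.6417 = 1.7094888 → 1.709 L (4 s.f., last digit at the 10^-3 place).
64.47 × 81.62 = 5262.0414 → 5262 L (4 s.f., last digit at the 10^0 place).
Sum: 5263.7508888 L; keep the coarser place, 10^0.
Result: 5264 L.

5264 L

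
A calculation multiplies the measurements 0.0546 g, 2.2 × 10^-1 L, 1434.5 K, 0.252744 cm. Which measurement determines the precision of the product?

0.0546 g → 3 s.f.; 2.2 × 10^-1 L → 2 s.f.; 1434.5 K → 5 s.f.; 0.252744 cm → 6 s.f.
The fewest is 2 significant figures, from 2.2 × 10^-1 L.

2.2 × 10^-1 L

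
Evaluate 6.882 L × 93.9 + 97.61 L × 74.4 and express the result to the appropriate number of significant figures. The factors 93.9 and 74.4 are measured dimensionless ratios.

7.91 × 10^3 L

6.882 × 93.9 = 646.2198 → 646 L (3 s.f., last digit at the 10^0 place).
97.61 × 74.4 = 7262.184 → 7.26 × 10^3 L (3 s.f., last digit at the 10^1 place).
Sum: 7908.4038 L; keep the coarser place, 10^1.
Result: 7.91 × 10^3 L.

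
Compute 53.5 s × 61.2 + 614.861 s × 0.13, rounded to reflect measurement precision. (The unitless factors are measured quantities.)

3.35 × 10^3 s

53.5 × 61.2 = 3274.2 → 3.27 × 10^3 s (3 s.f., last digit at the 10^1 place).
614.861 × 0.13 = 79.93193 → 80. s (2 s.f., last digit at the 10^0 place).
Sum: 3354.13193 s; keep the coarser place, 10^1.
Result: 3.35 × 10^3 s.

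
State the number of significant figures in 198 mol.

3

198: every digit is nonzero and significant.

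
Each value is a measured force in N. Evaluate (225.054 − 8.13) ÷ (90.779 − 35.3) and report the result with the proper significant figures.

225.054 − 8.13 = 216.924, limited to 2 d.p. → 5 s.f.; 90.779 − 35.3 = 55.479, limited to 1 d.p. → 3 s.f.
Carrying full precision, 216.924 ÷ 55.479 = 3.91002000757…; keep min(5, 3) = 3 s.f.
Rounded to 3 significant figures: 3.91.

3.91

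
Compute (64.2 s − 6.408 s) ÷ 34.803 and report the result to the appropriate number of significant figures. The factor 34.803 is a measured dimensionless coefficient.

64.2 s − 6.408 s = 57.792 s; the difference is limited to 1 decimal place (3 s.f.).
Carrying full precision, 57.792 ÷ 34.803 = 1.66054650461… s; 34.803 has 5 s.f., so the result keeps min(3, 5) = 3 s.f.
Rounded to 3 significant figures: 1.66 s.

1.66 s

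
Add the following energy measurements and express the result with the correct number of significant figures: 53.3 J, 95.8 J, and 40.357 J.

189.5 J

53.3 J + 95.8 J + 40.357 J = 189.457 J.
Addition/subtraction keeps the fewest decimal places: 53.3 → 1 decimal place, 95.8 → 1 decimal place, 40.357 → 3 decimal places; limit is 1.
Rounded to 1 decimal place: 189.5 J.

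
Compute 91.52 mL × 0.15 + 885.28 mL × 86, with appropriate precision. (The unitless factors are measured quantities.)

7.6 × 10⁴ mL

91.52 × 0.15 = 13.728 → 14 mL (2 s.f., last digit at the 10^0 place).
885.28 × 86 = 76134.08 → 7.6 × 10⁴ mL (2 s.f., last digit at the 10^3 place).
Sum: 76147.808 mL; keep the coarser place, 10^3.
Result: 7.6 × 10⁴ mL.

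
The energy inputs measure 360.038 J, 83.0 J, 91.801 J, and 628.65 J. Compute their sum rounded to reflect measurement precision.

1163.5 J

360.038 J + 83.0 J + 91.801 J + 628.65 J = 1163.489 J.
Addition/subtraction keeps the fewest decimal places: 360.038 → 3 decimal places, 83.0 → 1 decimal place, 91.801 → 3 decimal places, 628.65 → 2 decimal places; limit is 1.
Rounded to 1 decimal place: 1163.5 J.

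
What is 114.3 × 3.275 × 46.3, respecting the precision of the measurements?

1.73 × 10⁴

114.3 × 3.275 × 46.3 = 17331.59475
Multiplication/division keeps the fewest significant figures: 114.3 → 4 s.f., 3.275 → 4 s.f., 46.3 → 3 s.f.; limit is 3.
Rounded to 3 significant figures: 1.73 × 10⁴.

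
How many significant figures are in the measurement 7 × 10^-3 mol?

7 × 10^-3: in scientific notation every digit of the coefficient is significant.

1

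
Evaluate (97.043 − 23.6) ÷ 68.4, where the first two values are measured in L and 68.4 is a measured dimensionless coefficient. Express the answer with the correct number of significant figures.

1.07 L

97.043 L − 23.6 L = 73.443 L; the difference is limited to 1 decimal place (3 s.f.).
Carrying full precision, 73.443 ÷ 68.4 = 1.07372807018… L; 68.4 has 3 s.f., so the result keeps min(3, 3) = 3 s.f.
Rounded to 3 significant figures: 1.07 L.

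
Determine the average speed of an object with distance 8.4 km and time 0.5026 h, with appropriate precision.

17 km/h

average speed = 8.4 km ÷ 0.5026 h = 16.713091922… km/h.
8.4 has 2 significant figures; 0.5026 has 4.
Division/multiplication keeps the fewest: 2 significant figures.
Rounded: 17 km/h.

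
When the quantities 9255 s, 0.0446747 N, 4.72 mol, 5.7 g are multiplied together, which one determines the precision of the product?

9255 s → 4 s.f.; 0.0446747 N → 6 s.f.; 4.72 mol → 3 s.f.; 5.7 g → 2 s.f.
The fewest is 2 significant figures, from 5.7 g.

5.7 g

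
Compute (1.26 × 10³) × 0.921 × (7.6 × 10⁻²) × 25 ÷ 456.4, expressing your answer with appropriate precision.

(1.26 × 10³) × 0.921 × (7.6 × 10⁻²) × 25 ÷ 456.4 = 4.83101226994…
Multiplication/division keeps the fewest significant figures: 1.26 × 10³ → 3 s.f., 0.921 → 3 s.f., 7.6 × 10⁻² → 2 s.f., 25 → 2 s.f., 456.4 → 4 s.f.; limit is 2.
Rounded to 2 significant figures: 4.8.

4.8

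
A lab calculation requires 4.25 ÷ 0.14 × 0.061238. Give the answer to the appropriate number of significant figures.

4.25 ÷ 0.14 × 0.061238 = 1.85901071429…
Multiplication/division keeps the fewest significant figures: 4.25 → 3 s.f., 0.14 → 2 s.f., 0.061238 → 5 s.f.; limit is 2.
Rounded to 2 significant figures: 1.9.

1.9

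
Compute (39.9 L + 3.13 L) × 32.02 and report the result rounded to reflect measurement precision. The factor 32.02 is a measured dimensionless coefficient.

1.38 × 10^3 L

39.9 L + 3.13 L = 43.03 L; the sum is limited to 1 decimal place (3 s.f.).
Carrying full precision, 43.03 × 32.02 = 1377.8206 L; 32.02 has 4 s.f., so the result keeps min(3, 4) = 3 s.f.
Rounded to 3 significant figures: 1.38 × 10^3 L.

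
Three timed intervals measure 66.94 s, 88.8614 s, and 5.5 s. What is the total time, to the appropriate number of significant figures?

66.94 s + 88.8614 s + 5.5 s = 161.3014 s.
Addition/subtraction keeps the fewest decimal places: 66.94 → 2 decimal places, 88.8614 → 4 decimal places, 5.5 → 1 decimal place; limit is 1.
Rounded to 1 decimal place: 161.3 s.

161.3 s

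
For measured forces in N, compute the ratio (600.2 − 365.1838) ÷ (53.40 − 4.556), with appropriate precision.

4.812

600.2 − 365.1838 = 235.0162, limited to 1 d.p. → 4 s.f.; 53.40 − 4.556 = 48.844, limited to 2 d.p. → 4 s.f.
Carrying full precision, 235.0162 ÷ 48.844 = 4.81156743919…; keep min(4, 4) = 4 s.f.
Rounded to 4 significant figures: 4.812.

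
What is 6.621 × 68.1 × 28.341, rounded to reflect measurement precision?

1.28 × 10⁴

6.621 × 68.1 × 28.341 = 12778.6763241
Multiplication/division keeps the fewest significant figures: 6.621 → 4 s.f., 68.1 → 3 s.f., 28.341 → 5 s.f.; limit is 3.
Rounded to 3 significant figures: 1.28 × 10⁴.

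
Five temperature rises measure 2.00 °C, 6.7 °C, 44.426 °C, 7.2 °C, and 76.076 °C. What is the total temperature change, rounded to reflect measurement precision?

136.4 °C

2.00 °C + 6.7 °C + 44.426 °C + 7.2 °C + 76.076 °C = 136.402 °C.
Addition/subtraction keeps the fewest decimal places: 2.00 → 2 decimal places, 6.7 → 1 decimal place, 44.426 → 3 decimal places, 7.2 → 1 decimal place, 76.076 → 3 decimal places; limit is 1.
Rounded to 1 decimal place: 136.4 °C.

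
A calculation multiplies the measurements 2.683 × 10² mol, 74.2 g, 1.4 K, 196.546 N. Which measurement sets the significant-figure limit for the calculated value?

2.683 × 10² mol → 4 s.f.; 74.2 g → 3 s.f.; 1.4 K → 2 s.f.; 196.546 N → 6 s.f.
The fewest is 2 significant figures, from 1.4 K.

1.4 K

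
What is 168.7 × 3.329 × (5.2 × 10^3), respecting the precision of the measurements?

2.9 × 10^6

168.7 × 3.329 × (5.2 × 10^3) = 2920331.96
Multiplication/division keeps the fewest significant figures: 168.7 → 4 s.f., 3.329 → 4 s.f., 5.2 × 10^3 → 2 s.f.; limit is 2.
Rounded to 2 significant figures: 2.9 × 10^6.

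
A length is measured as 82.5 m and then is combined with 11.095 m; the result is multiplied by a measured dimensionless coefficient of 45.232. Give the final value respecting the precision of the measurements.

82.5 m + 11.095 m = 93.595 m; the sum is limited to 1 decimal place (3 s.f.).
Carrying full precision, 93.595 × 45.232 = 4233.48904 m; 45.232 has 5 s.f., so the result keeps min(3, 5) = 3 s.f.
Rounded to 3 significant figures: 4.23 × 10^3 m.

4.23 × 10^3 m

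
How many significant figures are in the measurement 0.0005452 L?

4

0.0005452: leading zeros are not significant.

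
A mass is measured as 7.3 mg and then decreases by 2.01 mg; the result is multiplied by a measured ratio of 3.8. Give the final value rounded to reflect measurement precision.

2.0 × 10¹ mg

7.3 mg − 2.01 mg = 5.29 mg; the difference is limited to 1 decimal place (2 s.f.).
Carrying full precision, 5.29 × 3.8 = 20.102 mg; 3.8 has 2 s.f., so the result keeps min(2, 2) = 2 s.f.
Rounded to 2 significant figures: 2.0 × 10¹ mg.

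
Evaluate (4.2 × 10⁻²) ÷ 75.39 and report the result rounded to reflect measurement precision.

(4.2 × 10⁻²) ÷ 75.39 = 0.000557103064067…
Multiplication/division keeps the fewest significant figures: 4.2 × 10⁻² → 2 s.f., 75.39 → 4 s.f.; limit is 2.
Rounded to 2 significant figures: 5.6 × 10⁻⁴.

5.6 × 10⁻⁴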